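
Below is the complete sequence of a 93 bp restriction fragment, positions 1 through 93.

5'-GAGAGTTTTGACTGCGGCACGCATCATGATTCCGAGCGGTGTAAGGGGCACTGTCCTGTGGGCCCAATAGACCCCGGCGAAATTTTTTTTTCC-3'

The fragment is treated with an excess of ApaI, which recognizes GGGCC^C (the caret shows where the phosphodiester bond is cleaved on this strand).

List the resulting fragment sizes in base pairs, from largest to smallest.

64, 29 bp

The ApaI site (GGGCCC) starts at position 60.
ApaI cuts after base 5 of each site (before the last base), so after position 64.
Linear molecule, 1 cut → 2 fragments:
  1–64 → 64 bp
  65–93 → 29 bp
Sorted largest to smallest: 64, 29 bp.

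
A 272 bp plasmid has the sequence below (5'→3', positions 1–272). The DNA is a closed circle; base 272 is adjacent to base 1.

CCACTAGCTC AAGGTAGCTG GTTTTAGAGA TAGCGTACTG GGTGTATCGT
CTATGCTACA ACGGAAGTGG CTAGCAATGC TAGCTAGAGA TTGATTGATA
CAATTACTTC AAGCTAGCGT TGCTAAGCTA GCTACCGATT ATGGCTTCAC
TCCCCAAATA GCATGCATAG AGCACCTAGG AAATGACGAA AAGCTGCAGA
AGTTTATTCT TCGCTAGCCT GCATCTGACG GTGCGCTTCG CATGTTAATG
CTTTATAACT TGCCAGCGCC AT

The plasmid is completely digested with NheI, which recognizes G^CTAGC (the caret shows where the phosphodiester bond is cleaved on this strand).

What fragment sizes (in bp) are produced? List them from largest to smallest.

NheI sites (GCTAGC) start at positions 70, 79, 113, 127, 213.
NheI cuts after the first base of each site, so after positions 70, 79, 113, 127, 213.
Circular molecule, 5 cuts → 5 fragments:
  71–79 → 9 bp
  80–113 → 34 bp
  114–127 → 14 bp
  128–213 → 86 bp
  214–272 then 1–70 → 59 + 70 = 129 bp
Sorted largest to smallest: 129, 86, 34, 14, 9 bp.

129, 86, 34, 14, 9 bp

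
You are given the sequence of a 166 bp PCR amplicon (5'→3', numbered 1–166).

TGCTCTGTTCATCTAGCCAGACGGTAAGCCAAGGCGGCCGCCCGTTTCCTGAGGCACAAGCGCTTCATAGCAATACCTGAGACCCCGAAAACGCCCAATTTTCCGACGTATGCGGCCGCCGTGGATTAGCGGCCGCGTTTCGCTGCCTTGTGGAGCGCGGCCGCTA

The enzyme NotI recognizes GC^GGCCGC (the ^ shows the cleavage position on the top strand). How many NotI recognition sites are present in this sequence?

GCGGCCGC occurs starting at positions 34, 112, 129, 157.
NotI cuts at 4 sites.

4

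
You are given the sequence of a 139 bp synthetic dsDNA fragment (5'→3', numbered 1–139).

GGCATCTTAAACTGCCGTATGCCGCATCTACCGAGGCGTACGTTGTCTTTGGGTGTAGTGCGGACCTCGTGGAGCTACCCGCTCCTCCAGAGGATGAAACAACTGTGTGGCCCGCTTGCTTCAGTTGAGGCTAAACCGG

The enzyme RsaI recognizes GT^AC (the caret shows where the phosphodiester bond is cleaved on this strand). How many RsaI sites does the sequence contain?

GTAC occurs starting at position 38.
RsaI cuts at 1 site.

1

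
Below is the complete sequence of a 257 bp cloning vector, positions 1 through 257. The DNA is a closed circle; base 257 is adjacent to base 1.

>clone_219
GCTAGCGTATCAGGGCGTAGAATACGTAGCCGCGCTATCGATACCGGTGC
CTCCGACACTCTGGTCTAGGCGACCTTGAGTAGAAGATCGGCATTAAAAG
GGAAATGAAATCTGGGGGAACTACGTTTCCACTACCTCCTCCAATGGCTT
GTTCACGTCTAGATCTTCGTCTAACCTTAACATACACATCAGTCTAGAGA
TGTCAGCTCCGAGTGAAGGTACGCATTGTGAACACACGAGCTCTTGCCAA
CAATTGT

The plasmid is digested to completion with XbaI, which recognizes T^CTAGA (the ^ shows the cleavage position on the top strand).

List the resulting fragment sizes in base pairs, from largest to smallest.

XbaI sites (TCTAGA) start at positions 158, 193.
XbaI cuts after the first base of each site, so after positions 158, 193.
Circular molecule, 2 cuts → 2 fragments:
  159–193 → 35 bp
  194–257 then 1–158 → 64 + 158 = 222 bp
Sorted largest to smallest: 222, 35 bp.

222, 35 bp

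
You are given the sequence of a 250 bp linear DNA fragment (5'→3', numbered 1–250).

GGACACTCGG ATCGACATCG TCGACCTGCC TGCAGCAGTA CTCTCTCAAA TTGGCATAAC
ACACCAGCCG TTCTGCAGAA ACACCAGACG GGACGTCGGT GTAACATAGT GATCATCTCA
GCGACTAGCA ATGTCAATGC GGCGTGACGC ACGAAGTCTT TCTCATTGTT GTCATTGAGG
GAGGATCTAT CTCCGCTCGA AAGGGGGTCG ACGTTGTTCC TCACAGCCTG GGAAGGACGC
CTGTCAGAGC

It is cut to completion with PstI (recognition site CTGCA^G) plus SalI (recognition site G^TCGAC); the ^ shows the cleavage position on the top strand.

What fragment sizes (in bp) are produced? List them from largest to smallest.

PstI sites (CTGCAG) start at positions 30, 73.
PstI cuts after base 5 of each site (before the last base), so after positions 34, 77.
SalI sites (GTCGAC) start at positions 20, 207.
SalI cuts after the first base of each site, so after positions 20, 207.
Combined cut positions: 20, 34, 77, 207.
Linear molecule, 4 cuts → 5 fragments:
  1–20 → 20 bp
  21–34 → 14 bp
  35–77 → 43 bp
  78–207 → 130 bp
  208–250 → 43 bp
Sorted largest to smallest: 130, 43, 43, 20, 14 bp.

130, 43, 43, 20, 14 bp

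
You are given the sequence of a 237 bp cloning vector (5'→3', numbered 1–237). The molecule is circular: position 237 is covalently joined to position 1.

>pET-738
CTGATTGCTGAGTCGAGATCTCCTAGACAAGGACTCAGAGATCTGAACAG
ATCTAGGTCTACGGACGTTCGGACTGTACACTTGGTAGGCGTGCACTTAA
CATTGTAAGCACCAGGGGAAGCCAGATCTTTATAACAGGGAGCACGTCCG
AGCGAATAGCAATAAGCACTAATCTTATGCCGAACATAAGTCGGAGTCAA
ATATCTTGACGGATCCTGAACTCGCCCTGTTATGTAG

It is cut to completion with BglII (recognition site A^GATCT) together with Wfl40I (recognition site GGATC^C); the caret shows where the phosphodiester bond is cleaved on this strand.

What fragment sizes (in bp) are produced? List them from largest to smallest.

BglII sites (AGATCT) start at positions 16, 39, 49, 124.
BglII cuts after the first base of each site, so after positions 16, 39, 49, 124.
The Wfl40I site (GGATCC) starts at position 211.
Wfl40I cuts after base 5 of each site (before the last base), so after position 215.
Combined cut positions: 16, 39, 49, 124, 215.
Circular molecule, 5 cuts → 5 fragments:
  17–39 → 23 bp
  40–49 → 10 bp
  50–124 → 75 bp
  125–215 → 91 bp
  216–237 then 1–16 → 22 + 16 = 38 bp
Sorted largest to smallest: 91, 75, 38, 23, 10 bp.

91, 75, 38, 23, 10 bp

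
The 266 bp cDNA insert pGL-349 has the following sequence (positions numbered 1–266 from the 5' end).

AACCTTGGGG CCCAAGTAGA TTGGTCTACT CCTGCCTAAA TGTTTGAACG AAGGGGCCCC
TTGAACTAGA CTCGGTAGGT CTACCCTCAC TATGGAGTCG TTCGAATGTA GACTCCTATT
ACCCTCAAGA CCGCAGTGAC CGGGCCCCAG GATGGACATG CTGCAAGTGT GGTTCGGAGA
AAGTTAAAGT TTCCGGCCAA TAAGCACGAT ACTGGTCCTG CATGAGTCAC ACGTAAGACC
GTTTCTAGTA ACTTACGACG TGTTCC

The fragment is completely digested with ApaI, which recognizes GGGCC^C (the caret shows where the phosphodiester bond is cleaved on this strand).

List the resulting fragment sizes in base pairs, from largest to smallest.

ApaI sites (GGGCCC) start at positions 8, 54, 142.
ApaI cuts after base 5 of each site (before the last base), so after positions 12, 58, 146.
Linear molecule, 3 cuts → 4 fragments:
  1–12 → 12 bp
  13–58 → 46 bp
  59–146 → 88 bp
  147–266 → 120 bp
Sorted largest to smallest: 120, 88, 46, 12 bp.

120, 88, 46, 12 bp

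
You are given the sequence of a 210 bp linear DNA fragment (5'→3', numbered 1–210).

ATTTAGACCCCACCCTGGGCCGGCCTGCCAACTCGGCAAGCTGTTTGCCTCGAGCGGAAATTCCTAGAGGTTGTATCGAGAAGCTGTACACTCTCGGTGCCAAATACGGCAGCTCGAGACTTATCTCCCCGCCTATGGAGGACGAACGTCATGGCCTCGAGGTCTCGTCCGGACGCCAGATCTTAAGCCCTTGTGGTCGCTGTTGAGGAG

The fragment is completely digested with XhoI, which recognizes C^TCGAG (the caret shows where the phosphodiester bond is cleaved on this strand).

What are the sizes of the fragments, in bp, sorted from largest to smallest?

XhoI sites (CTCGAG) start at positions 49, 113, 156.
XhoI cuts after the first base of each site, so after positions 49, 113, 156.
Linear molecule, 3 cuts → 4 fragments:
  1–49 → 49 bp
  50–113 → 64 bp
  114–156 → 43 bp
  157–210 → 54 bp
Sorted largest to smallest: 64, 54, 49, 43 bp.

64, 54, 49, 43 bp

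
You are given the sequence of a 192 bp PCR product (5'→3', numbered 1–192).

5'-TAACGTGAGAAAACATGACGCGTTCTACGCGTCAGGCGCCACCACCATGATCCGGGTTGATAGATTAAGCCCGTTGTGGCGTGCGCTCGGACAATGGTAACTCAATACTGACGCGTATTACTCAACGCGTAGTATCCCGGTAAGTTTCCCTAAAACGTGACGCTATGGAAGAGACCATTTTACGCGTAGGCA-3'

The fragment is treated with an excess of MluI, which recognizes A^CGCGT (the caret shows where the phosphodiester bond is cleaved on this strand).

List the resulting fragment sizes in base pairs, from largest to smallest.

MluI sites (ACGCGT) start at positions 18, 27, 111, 125, 182.
MluI cuts after the first base of each site, so after positions 18, 27, 111, 125, 182.
Linear molecule, 5 cuts → 6 fragments:
  1–18 → 18 bp
  19–27 → 9 bp
  28–111 → 84 bp
  112–125 → 14 bp
  126–182 → 57 bp
  183–192 → 10 bp
Sorted largest to smallest: 84, 57, 18, 14, 10, 9 bp.

84, 57, 18, 14, 10, 9 bp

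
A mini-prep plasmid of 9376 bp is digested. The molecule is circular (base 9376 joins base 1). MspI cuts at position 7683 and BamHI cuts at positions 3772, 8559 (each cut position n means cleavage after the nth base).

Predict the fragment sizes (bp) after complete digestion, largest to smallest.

4589, 3911, 876 bp

Combined cut positions (sorted): 3772, 7683, 8559.
Circular molecule, 3 cuts → 3 fragments:
  7683 − 3772 = 3911 bp
  8559 − 7683 = 876 bp
  wrap: 9376 − 8559 + 3772 = 4589 bp
Sorted largest to smallest: 4589, 3911, 876 bp.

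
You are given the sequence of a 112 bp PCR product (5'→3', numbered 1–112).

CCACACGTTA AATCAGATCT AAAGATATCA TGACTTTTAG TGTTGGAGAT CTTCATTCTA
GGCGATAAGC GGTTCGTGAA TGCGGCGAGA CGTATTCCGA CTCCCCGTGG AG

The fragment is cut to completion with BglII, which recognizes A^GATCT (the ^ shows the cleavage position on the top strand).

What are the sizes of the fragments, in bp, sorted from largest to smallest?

65, 32, 15 bp

BglII sites (AGATCT) start at positions 15, 47.
BglII cuts after the first base of each site, so after positions 15, 47.
Linear molecule, 2 cuts → 3 fragments:
  1–15 → 15 bp
  16–47 → 32 bp
  48–112 → 65 bp
Sorted largest to smallest: 65, 32, 15 bp.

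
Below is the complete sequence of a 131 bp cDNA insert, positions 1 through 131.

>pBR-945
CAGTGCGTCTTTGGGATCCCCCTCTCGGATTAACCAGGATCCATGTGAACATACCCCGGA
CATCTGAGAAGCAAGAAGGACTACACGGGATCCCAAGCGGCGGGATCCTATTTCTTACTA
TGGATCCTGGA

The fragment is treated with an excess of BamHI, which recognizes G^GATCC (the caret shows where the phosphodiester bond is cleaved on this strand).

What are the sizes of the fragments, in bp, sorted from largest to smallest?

51, 23, 19, 15, 14, 9 bp

BamHI sites (GGATCC) start at positions 14, 37, 88, 103, 122.
BamHI cuts after the first base of each site, so after positions 14, 37, 88, 103, 122.
Linear molecule, 5 cuts → 6 fragments:
  1–14 → 14 bp
  15–37 → 23 bp
  38–88 → 51 bp
  89–103 → 15 bp
  104–122 → 19 bp
  123–131 → 9 bp
Sorted largest to smallest: 51, 23, 19, 15, 14, 9 bp.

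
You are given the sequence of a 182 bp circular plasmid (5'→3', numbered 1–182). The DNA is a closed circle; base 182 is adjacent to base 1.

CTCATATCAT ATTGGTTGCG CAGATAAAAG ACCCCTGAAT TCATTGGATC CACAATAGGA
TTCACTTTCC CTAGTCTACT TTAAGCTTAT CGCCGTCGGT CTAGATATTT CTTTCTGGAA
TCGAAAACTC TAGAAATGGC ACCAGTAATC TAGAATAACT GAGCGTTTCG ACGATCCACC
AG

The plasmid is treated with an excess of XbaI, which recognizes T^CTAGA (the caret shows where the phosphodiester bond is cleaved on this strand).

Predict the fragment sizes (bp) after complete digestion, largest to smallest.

133, 29, 20 bp

XbaI sites (TCTAGA) start at positions 100, 129, 149.
XbaI cuts after the first base of each site, so after positions 100, 129, 149.
Circular molecule, 3 cuts → 3 fragments:
  101–129 → 29 bp
  130–149 → 20 bp
  150–182 then 1–100 → 33 + 100 = 133 bp
Sorted largest to smallest: 133, 29, 20 bp.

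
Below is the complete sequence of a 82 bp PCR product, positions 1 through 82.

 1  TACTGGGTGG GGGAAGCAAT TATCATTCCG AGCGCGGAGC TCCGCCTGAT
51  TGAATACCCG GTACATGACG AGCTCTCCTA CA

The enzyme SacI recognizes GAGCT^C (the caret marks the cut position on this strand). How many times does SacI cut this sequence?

2

GAGCTC occurs starting at positions 37, 70.
SacI cuts at 2 sites.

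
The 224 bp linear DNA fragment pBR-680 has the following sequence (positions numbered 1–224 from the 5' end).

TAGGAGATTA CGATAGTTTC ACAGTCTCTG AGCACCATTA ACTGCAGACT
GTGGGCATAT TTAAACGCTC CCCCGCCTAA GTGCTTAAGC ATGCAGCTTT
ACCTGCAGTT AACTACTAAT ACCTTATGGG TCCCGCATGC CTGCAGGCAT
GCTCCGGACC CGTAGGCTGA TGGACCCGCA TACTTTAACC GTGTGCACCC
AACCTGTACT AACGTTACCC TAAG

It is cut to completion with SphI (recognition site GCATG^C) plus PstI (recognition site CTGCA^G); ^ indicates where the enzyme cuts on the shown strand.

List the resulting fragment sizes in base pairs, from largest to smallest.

73, 47, 46, 32, 14, 6, 6 bp

SphI sites (GCATGC) start at positions 89, 135, 147.
SphI cuts after base 5 of each site (before the last base), so after positions 93, 139, 151.
PstI sites (CTGCAG) start at positions 42, 103, 141.
PstI cuts after base 5 of each site (before the last base), so after positions 46, 107, 145.
Combined cut positions: 46, 93, 107, 139, 145, 151.
Linear molecule, 6 cuts → 7 fragments:
  1–46 → 46 bp
  47–93 → 47 bp
  94–107 → 14 bp
  108–139 → 32 bp
  140–145 → 6 bp
  146–151 → 6 bp
  152–224 → 73 bp
Sorted largest to smallest: 73, 47, 46, 32, 14, 6, 6 bp.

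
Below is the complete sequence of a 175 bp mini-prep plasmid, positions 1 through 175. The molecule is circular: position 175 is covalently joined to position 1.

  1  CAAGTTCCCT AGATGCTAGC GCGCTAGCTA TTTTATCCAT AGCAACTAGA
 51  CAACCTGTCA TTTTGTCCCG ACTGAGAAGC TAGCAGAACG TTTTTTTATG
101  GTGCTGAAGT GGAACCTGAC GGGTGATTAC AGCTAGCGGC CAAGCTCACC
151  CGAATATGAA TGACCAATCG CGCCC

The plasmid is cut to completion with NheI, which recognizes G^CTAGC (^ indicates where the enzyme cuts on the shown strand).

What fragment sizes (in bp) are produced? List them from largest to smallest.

NheI sites (GCTAGC) start at positions 15, 23, 79, 132.
NheI cuts after the first base of each site, so after positions 15, 23, 79, 132.
Circular molecule, 4 cuts → 4 fragments:
  16–23 → 8 bp
  24–79 → 56 bp
  80–132 → 53 bp
  133–175 then 1–15 → 43 + 15 = 58 bp
Sorted largest to smallest: 58, 56, 53, 8 bp.

58, 56, 53, 8 bp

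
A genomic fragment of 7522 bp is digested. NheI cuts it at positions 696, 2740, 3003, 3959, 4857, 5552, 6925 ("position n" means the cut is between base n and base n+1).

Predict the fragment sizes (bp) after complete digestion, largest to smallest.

2044, 1373, 956, 898, 696, 695, 597, 263 bp

Linear molecule, 7 cuts → 8 fragments:
  696 − 0 = 696 bp
  2740 − 696 = 2044 bp
  3003 − 2740 = 263 bp
  3959 − 3003 = 956 bp
  4857 − 3959 = 898 bp
  5552 − 4857 = 695 bp
  6925 − 5552 = 1373 bp
  7522 − 6925 = 597 bp
Sorted largest to smallest: 2044, 1373, 956, 898, 696, 695, 597, 263 bp.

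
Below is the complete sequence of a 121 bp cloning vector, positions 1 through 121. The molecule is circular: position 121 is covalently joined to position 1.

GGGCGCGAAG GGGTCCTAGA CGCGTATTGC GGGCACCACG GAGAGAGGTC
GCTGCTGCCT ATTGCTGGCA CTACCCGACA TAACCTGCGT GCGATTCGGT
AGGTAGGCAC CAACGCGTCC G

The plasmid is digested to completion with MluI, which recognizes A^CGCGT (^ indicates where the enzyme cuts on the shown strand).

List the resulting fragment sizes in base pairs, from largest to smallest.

MluI sites (ACGCGT) start at positions 20, 113.
MluI cuts after the first base of each site, so after positions 20, 113.
Circular molecule, 2 cuts → 2 fragments:
  21–113 → 93 bp
  114–121 then 1–20 → 8 + 20 = 28 bp
Sorted largest to smallest: 93, 28 bp.

93, 28 bp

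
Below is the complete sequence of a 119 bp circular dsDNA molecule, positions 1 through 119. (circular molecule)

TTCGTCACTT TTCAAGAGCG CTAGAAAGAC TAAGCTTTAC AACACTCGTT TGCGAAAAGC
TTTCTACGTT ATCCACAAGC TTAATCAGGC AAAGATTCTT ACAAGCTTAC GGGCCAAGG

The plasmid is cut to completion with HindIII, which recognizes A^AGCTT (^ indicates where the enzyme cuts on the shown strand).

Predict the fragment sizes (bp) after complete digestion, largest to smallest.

HindIII sites (AAGCTT) start at positions 32, 57, 77, 103.
HindIII cuts after the first base of each site, so after positions 32, 57, 77, 103.
Circular molecule, 4 cuts → 4 fragments:
  33–57 → 25 bp
  58–77 → 20 bp
  78–103 → 26 bp
  104–119 then 1–32 → 16 + 32 = 48 bp
Sorted largest to smallest: 48, 26, 25, 20 bp.

48, 26, 25, 20 bp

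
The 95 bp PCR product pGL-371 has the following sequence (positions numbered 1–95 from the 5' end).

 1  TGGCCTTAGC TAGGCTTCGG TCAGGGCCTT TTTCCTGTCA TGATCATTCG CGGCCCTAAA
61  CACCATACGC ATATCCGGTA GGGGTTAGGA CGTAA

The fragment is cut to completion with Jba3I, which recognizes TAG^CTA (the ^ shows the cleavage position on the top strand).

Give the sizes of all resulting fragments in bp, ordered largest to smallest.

The Jba3I site (TAGCTA) starts at position 7.
Jba3I cuts after base 3 of each site, so after position 9.
Linear molecule, 1 cut → 2 fragments:
  1–9 → 9 bp
  10–95 → 86 bp
Sorted largest to smallest: 86, 9 bp.

86, 9 bp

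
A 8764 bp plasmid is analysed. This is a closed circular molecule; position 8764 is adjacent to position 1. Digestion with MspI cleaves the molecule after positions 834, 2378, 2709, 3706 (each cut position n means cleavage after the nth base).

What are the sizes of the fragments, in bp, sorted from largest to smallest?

Circular molecule, 4 cuts → 4 fragments:
  2378 − 834 = 1544 bp
  2709 − 2378 = 331 bp
  3706 − 2709 = 997 bp
  wrap: 8764 − 3706 + 834 = 5892 bp
Sorted largest to smallest: 5892, 1544, 997, 331 bp.

5892, 1544, 997, 331 bp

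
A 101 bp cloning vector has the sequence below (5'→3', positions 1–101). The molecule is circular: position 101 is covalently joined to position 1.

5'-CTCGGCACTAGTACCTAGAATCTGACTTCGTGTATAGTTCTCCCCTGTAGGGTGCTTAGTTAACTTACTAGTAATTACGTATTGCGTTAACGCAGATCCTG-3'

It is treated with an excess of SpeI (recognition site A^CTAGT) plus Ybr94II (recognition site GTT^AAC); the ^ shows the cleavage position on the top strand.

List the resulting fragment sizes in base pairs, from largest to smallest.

SpeI sites (ACTAGT) start at positions 7, 67.
SpeI cuts after the first base of each site, so after positions 7, 67.
Ybr94II sites (GTTAAC) start at positions 59, 86.
Ybr94II cuts after base 3 of each site, so after positions 61, 88.
Combined cut positions: 7, 61, 67, 88.
Circular molecule, 4 cuts → 4 fragments:
  8–61 → 54 bp
  62–67 → 6 bp
  68–88 → 21 bp
  89–101 then 1–7 → 13 + 7 = 20 bp
Sorted largest to smallest: 54, 21, 20, 6 bp.

54, 21, 20, 6 bp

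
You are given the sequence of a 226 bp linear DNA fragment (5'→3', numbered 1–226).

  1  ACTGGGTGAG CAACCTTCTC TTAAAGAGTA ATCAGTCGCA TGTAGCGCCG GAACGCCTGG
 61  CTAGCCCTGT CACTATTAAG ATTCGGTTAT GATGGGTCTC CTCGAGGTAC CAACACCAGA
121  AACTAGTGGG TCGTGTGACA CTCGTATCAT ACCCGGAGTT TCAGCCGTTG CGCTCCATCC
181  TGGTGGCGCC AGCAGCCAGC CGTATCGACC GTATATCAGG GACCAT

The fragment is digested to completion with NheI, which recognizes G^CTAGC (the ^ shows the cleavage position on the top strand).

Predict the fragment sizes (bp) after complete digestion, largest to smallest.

166, 60 bp

The NheI site (GCTAGC) starts at position 60.
NheI cuts after the first base of each site, so after position 60.
Linear molecule, 1 cut → 2 fragments:
  1–60 → 60 bp
  61–226 → 166 bp
Sorted largest to smallest: 166, 60 bp.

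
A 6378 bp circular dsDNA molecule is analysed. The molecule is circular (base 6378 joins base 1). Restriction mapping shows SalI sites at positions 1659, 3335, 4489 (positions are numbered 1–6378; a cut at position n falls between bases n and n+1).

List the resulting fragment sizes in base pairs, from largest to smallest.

3548, 1676, 1154 bp

Circular molecule, 3 cuts → 3 fragments:
  3335 − 1659 = 1676 bp
  4489 − 3335 = 1154 bp
  wrap: 6378 − 4489 + 1659 = 3548 bp
Sorted largest to smallest: 3548, 1676, 1154 bp.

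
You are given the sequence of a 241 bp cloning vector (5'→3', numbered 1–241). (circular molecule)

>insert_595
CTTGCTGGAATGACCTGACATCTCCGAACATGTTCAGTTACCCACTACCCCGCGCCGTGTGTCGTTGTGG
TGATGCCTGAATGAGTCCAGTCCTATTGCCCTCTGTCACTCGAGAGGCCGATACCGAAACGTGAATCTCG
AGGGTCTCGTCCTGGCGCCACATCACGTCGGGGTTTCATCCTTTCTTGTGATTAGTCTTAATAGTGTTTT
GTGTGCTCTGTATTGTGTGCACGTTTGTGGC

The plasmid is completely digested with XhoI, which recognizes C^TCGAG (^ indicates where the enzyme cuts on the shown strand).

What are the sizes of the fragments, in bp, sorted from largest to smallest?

213, 28 bp

XhoI sites (CTCGAG) start at positions 109, 137.
XhoI cuts after the first base of each site, so after positions 109, 137.
Circular molecule, 2 cuts → 2 fragments:
  110–137 → 28 bp
  138–241 then 1–109 → 104 + 109 = 213 bp
Sorted largest to smallest: 213, 28 bp.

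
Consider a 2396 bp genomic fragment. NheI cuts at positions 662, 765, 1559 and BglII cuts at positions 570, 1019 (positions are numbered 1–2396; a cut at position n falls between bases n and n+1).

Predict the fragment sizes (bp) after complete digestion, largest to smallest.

837, 570, 540, 254, 103, 92 bp

Combined cut positions (sorted): 570, 662, 765, 1019, 1559.
Linear molecule, 5 cuts → 6 fragments:
  570 − 0 = 570 bp
  662 − 570 = 92 bp
  765 − 662 = 103 bp
  1019 − 765 = 254 bp
  1559 − 1019 = 540 bp
  2396 − 1559 = 837 bp
Sorted largest to smallest: 837, 570, 540, 254, 103, 92 bp.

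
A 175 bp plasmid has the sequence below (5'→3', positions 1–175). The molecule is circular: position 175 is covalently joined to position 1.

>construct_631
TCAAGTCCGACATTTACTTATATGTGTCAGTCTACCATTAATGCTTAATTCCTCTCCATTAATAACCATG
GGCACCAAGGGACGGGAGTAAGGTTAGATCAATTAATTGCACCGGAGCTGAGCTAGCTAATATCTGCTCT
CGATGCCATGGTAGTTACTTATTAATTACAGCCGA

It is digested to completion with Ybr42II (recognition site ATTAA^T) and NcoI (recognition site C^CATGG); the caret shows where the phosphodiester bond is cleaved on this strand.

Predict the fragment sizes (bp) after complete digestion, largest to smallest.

51, 40, 40, 21, 19, 4 bp

Ybr42II sites (ATTAAT) start at positions 37, 58, 102, 161.
Ybr42II cuts after base 5 of each site (before the last base), so after positions 41, 62, 106, 165.
NcoI sites (CCATGG) start at positions 66, 146.
NcoI cuts after the first base of each site, so after positions 66, 146.
Combined cut positions: 41, 62, 66, 106, 146, 165.
Circular molecule, 6 cuts → 6 fragments:
  42–62 → 21 bp
  63–66 → 4 bp
  67–106 → 40 bp
  107–146 → 40 bp
  147–165 → 19 bp
  166–175 then 1–41 → 10 + 41 = 51 bp
Sorted largest to smallest: 51, 40, 40, 21, 19, 4 bp.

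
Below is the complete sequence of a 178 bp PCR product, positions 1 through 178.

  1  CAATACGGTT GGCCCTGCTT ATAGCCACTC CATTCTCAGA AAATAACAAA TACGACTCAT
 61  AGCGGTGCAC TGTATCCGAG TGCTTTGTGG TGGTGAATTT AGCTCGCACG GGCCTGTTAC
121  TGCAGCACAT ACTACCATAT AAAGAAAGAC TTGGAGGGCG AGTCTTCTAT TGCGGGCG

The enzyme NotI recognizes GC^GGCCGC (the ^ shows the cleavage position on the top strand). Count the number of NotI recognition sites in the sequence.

No occurrence of GCGGCCGC is present in the sequence.
NotI does not cut: 0 sites.

0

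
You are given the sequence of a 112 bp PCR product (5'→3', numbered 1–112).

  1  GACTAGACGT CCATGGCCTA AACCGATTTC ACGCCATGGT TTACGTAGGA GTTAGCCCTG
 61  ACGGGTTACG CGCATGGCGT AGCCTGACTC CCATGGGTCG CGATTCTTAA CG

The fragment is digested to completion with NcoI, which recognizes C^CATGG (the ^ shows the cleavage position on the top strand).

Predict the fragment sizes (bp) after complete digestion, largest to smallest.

57, 23, 21, 11 bp

NcoI sites (CCATGG) start at positions 11, 34, 91.
NcoI cuts after the first base of each site, so after positions 11, 34, 91.
Linear molecule, 3 cuts → 4 fragments:
  1–11 → 11 bp
  12–34 → 23 bp
  35–91 → 57 bp
  92–112 → 21 bp
Sorted largest to smallest: 57, 23, 21, 11 bp.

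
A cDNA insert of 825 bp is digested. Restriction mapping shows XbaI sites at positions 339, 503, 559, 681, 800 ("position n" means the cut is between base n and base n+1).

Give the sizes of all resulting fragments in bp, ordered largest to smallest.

Linear molecule, 5 cuts → 6 fragments:
  339 − 0 = 339 bp
  503 − 339 = 164 bp
  559 − 503 = 56 bp
  681 − 559 = 122 bp
  800 − 681 = 119 bp
  825 − 800 = 25 bp
Sorted largest to smallest: 339, 164, 122, 119, 56, 25 bp.

339, 164, 122, 119, 56, 25 bp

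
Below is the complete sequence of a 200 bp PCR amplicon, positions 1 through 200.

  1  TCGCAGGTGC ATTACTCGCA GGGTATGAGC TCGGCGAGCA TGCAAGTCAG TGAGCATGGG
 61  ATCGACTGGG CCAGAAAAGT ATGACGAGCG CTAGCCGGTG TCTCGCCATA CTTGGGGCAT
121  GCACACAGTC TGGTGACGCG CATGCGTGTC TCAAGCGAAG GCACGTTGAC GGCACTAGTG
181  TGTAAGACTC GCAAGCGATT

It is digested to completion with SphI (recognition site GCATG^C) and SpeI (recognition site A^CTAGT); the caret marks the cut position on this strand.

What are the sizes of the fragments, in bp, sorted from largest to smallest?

SphI sites (GCATGC) start at positions 38, 117, 140.
SphI cuts after base 5 of each site (before the last base), so after positions 42, 121, 144.
The SpeI site (ACTAGT) starts at position 174.
SpeI cuts after the first base of each site, so after position 174.
Combined cut positions: 42, 121, 144, 174.
Linear molecule, 4 cuts → 5 fragments:
  1–42 → 42 bp
  43–121 → 79 bp
  122–144 → 23 bp
  145–174 → 30 bp
  175–200 → 26 bp
Sorted largest to smallest: 79, 42, 30, 26, 23 bp.

79, 42, 30, 26, 23 bp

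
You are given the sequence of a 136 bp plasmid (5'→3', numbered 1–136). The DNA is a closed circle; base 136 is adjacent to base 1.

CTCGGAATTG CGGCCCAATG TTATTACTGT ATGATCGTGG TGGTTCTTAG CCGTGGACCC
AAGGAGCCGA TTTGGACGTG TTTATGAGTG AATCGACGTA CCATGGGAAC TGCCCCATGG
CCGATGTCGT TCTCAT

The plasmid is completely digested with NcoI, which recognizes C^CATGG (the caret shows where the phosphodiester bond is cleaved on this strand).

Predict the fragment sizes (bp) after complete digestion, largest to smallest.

122, 14 bp

NcoI sites (CCATGG) start at positions 101, 115.
NcoI cuts after the first base of each site, so after positions 101, 115.
Circular molecule, 2 cuts → 2 fragments:
  102–115 → 14 bp
  116–136 then 1–101 → 21 + 101 = 122 bp
Sorted largest to smallest: 122, 14 bp.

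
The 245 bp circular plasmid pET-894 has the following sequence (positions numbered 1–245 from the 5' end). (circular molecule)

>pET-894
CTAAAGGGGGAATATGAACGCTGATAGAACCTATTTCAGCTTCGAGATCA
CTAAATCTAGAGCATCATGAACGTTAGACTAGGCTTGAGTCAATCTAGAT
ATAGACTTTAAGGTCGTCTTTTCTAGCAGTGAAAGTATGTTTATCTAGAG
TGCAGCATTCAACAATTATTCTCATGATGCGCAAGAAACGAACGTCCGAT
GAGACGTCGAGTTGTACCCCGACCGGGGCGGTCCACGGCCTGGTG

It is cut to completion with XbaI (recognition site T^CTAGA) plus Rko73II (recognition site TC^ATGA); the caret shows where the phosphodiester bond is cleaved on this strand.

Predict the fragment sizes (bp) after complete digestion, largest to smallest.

128, 50, 29, 28, 10 bp

XbaI sites (TCTAGA) start at positions 56, 94, 144.
XbaI cuts after the first base of each site, so after positions 56, 94, 144.
Rko73II sites (TCATGA) start at positions 65, 172.
Rko73II cuts after base 2 of each site, so after positions 66, 173.
Combined cut positions: 56, 66, 94, 144, 173.
Circular molecule, 5 cuts → 5 fragments:
  57–66 → 10 bp
  67–94 → 28 bp
  95–144 → 50 bp
  145–173 → 29 bp
  174–245 then 1–56 → 72 + 56 = 128 bp
Sorted largest to smallest: 128, 50, 29, 28, 10 bp.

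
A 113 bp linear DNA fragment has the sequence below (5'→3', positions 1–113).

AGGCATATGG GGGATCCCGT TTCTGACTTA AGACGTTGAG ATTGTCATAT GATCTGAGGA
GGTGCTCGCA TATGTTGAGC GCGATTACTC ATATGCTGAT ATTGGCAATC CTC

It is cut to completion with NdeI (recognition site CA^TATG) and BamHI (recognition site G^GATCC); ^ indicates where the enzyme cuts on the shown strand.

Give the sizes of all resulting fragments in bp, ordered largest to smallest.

35, 23, 22, 21, 7, 5 bp

NdeI sites (CATATG) start at positions 4, 46, 69, 90.
NdeI cuts after base 2 of each site, so after positions 5, 47, 70, 91.
The BamHI site (GGATCC) starts at position 12.
BamHI cuts after the first base of each site, so after position 12.
Combined cut positions: 5, 12, 47, 70, 91.
Linear molecule, 5 cuts → 6 fragments:
  1–5 → 5 bp
  6–12 → 7 bp
  13–47 → 35 bp
  48–70 → 23 bp
  71–91 → 21 bp
  92–113 → 22 bp
Sorted largest to smallest: 35, 23, 22, 21, 7, 5 bp.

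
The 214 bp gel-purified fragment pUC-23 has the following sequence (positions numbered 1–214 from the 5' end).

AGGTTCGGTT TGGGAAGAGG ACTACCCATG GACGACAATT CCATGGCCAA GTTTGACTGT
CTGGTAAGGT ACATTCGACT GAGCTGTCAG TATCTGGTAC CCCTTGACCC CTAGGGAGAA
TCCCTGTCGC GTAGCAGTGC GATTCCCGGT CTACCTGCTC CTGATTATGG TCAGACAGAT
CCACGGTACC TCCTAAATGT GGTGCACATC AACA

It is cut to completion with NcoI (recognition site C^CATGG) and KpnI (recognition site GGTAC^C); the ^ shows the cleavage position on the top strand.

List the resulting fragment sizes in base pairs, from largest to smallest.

89, 59, 26, 25, 15 bp

NcoI sites (CCATGG) start at positions 26, 41.
NcoI cuts after the first base of each site, so after positions 26, 41.
KpnI sites (GGTACC) start at positions 96, 185.
KpnI cuts after base 5 of each site (before the last base), so after positions 100, 189.
Combined cut positions: 26, 41, 100, 189.
Linear molecule, 4 cuts → 5 fragments:
  1–26 → 26 bp
  27–41 → 15 bp
  42–100 → 59 bp
  101–189 → 89 bp
  190–214 → 25 bp
Sorted largest to smallest: 89, 59, 26, 25, 15 bp.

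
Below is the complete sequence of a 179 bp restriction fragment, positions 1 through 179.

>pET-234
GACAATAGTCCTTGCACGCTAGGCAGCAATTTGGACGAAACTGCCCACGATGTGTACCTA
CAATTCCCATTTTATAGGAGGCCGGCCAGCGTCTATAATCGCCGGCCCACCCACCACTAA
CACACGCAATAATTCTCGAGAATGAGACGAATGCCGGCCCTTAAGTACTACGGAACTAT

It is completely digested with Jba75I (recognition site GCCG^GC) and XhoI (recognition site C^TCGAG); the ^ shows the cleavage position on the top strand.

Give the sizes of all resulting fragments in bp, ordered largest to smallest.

Jba75I sites (GCCGGC) start at positions 81, 101, 153.
Jba75I cuts after base 4 of each site, so after positions 84, 104, 156.
The XhoI site (CTCGAG) starts at position 135.
XhoI cuts after the first base of each site, so after position 135.
Combined cut positions: 84, 104, 135, 156.
Linear molecule, 4 cuts → 5 fragments:
  1–84 → 84 bp
  85–104 → 20 bp
  105–135 → 31 bp
  136–156 → 21 bp
  157–179 → 23 bp
Sorted largest to smallest: 84, 31, 23, 21, 20 bp.

84, 31, 23, 21, 20 bp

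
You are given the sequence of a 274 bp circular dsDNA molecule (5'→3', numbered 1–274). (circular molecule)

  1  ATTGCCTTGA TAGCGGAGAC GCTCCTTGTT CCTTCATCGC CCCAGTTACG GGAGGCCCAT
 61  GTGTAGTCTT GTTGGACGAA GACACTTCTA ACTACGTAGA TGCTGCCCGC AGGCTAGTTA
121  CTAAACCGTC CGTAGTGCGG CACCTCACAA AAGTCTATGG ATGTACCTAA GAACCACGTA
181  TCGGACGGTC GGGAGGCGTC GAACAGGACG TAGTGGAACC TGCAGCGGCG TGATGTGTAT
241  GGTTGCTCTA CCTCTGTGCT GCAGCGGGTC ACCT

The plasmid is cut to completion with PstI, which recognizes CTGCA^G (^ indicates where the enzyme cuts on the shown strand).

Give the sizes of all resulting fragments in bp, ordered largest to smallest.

PstI sites (CTGCAG) start at positions 220, 259.
PstI cuts after base 5 of each site (before the last base), so after positions 224, 263.
Circular molecule, 2 cuts → 2 fragments:
  225–263 → 39 bp
  264–274 then 1–224 → 11 + 224 = 235 bp
Sorted largest to smallest: 235, 39 bp.

235, 39 bp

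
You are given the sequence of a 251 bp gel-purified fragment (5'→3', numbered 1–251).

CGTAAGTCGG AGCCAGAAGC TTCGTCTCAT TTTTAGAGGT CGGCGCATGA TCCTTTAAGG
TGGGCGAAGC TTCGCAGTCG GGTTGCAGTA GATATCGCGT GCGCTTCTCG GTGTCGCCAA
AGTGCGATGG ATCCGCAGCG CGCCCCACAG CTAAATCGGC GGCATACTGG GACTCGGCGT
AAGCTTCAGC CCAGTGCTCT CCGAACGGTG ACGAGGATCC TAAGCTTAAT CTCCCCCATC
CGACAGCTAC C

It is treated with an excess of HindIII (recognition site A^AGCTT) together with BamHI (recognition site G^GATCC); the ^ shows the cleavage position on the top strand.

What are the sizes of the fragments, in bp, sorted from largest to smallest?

HindIII sites (AAGCTT) start at positions 17, 67, 181, 222.
HindIII cuts after the first base of each site, so after positions 17, 67, 181, 222.
BamHI sites (GGATCC) start at positions 129, 215.
BamHI cuts after the first base of each site, so after positions 129, 215.
Combined cut positions: 17, 67, 129, 181, 215, 222.
Linear molecule, 6 cuts → 7 fragments:
  1–17 → 17 bp
  18–67 → 50 bp
  68–129 → 62 bp
  130–181 → 52 bp
  182–215 → 34 bp
  216–222 → 7 bp
  223–251 → 29 bp
Sorted largest to smallest: 62, 52, 50, 34, 29, 17, 7 bp.

62, 52, 50, 34, 29, 17, 7 bp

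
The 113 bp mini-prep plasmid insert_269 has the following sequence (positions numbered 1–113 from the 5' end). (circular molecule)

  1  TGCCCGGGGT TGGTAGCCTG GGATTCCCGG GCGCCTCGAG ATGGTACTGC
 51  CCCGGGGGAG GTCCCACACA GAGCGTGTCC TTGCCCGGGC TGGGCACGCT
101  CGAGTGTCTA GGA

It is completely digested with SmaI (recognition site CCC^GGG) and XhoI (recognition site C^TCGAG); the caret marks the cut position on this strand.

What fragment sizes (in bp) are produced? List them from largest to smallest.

33, 23, 19, 18, 13, 7 bp

SmaI sites (CCCGGG) start at positions 3, 26, 51, 84.
SmaI cuts after base 3 of each site, so after positions 5, 28, 53, 86.
XhoI sites (CTCGAG) start at positions 35, 99.
XhoI cuts after the first base of each site, so after positions 35, 99.
Combined cut positions: 5, 28, 35, 53, 86, 99.
Circular molecule, 6 cuts → 6 fragments:
  6–28 → 23 bp
  29–35 → 7 bp
  36–53 → 18 bp
  54–86 → 33 bp
  87–99 → 13 bp
  100–113 then 1–5 → 14 + 5 = 19 bp
Sorted largest to smallest: 33, 23, 19, 18, 13, 7 bp.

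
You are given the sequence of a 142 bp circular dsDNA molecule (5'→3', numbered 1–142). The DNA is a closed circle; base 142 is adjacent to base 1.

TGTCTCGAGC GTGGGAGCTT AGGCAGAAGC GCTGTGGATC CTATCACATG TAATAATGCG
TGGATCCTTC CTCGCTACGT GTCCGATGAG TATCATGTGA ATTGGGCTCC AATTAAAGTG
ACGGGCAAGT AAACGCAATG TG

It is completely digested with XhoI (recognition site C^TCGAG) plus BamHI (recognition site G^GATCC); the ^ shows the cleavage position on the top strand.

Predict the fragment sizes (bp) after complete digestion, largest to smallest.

The XhoI site (CTCGAG) starts at position 4.
XhoI cuts after the first base of each site, so after position 4.
BamHI sites (GGATCC) start at positions 36, 62.
BamHI cuts after the first base of each site, so after positions 36, 62.
Combined cut positions: 4, 36, 62.
Circular molecule, 3 cuts → 3 fragments:
  5–36 → 32 bp
  37–62 → 26 bp
  63–142 then 1–4 → 80 + 4 = 84 bp
Sorted largest to smallest: 84, 32, 26 bp.

84, 32, 26 bp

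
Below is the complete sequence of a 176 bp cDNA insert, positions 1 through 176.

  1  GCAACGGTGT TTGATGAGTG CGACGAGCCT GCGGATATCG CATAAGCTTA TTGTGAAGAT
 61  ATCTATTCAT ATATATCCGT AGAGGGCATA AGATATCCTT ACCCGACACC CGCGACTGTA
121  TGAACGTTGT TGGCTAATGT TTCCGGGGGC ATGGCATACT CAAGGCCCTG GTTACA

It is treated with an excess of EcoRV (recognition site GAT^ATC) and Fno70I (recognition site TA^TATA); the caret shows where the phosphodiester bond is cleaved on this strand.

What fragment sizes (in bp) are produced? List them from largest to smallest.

82, 36, 24, 23, 11 bp

EcoRV sites (GATATC) start at positions 34, 58, 92.
EcoRV cuts after base 3 of each site, so after positions 36, 60, 94.
The Fno70I site (TATATA) starts at position 70.
Fno70I cuts after base 2 of each site, so after position 71.
Combined cut positions: 36, 60, 71, 94.
Linear molecule, 4 cuts → 5 fragments:
  1–36 → 36 bp
  37–60 → 24 bp
  61–71 → 11 bp
  72–94 → 23 bp
  95–176 → 82 bp
Sorted largest to smallest: 82, 36, 24, 23, 11 bp.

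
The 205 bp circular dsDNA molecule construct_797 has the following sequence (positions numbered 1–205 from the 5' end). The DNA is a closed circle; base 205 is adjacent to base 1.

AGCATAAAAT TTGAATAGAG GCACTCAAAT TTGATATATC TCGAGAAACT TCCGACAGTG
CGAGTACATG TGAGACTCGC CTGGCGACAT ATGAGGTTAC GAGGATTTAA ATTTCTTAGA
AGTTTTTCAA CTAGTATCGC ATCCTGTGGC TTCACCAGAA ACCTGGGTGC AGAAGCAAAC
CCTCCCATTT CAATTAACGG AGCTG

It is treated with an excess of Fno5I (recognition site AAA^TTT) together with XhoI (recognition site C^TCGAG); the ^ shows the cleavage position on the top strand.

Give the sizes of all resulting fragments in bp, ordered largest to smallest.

Fno5I sites (AAATTT) start at positions 7, 27, 109.
Fno5I cuts after base 3 of each site, so after positions 9, 29, 111.
The XhoI site (CTCGAG) starts at position 40.
XhoI cuts after the first base of each site, so after position 40.
Combined cut positions: 9, 29, 40, 111.
Circular molecule, 4 cuts → 4 fragments:
  10–29 → 20 bp
  30–40 → 11 bp
  41–111 → 71 bp
  112–205 then 1–9 → 94 + 9 = 103 bp
Sorted largest to smallest: 103, 71, 20, 11 bp.

103, 71, 20, 11 bp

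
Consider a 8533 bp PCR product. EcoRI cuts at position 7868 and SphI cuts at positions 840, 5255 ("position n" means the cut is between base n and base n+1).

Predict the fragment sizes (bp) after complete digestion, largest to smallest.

4415, 2613, 840, 665 bp

Combined cut positions (sorted): 840, 5255, 7868.
Linear molecule, 3 cuts → 4 fragments:
  840 − 0 = 840 bp
  5255 − 840 = 4415 bp
  7868 − 5255 = 2613 bp
  8533 − 7868 = 665 bp
Sorted largest to smallest: 4415, 2613, 840, 665 bp.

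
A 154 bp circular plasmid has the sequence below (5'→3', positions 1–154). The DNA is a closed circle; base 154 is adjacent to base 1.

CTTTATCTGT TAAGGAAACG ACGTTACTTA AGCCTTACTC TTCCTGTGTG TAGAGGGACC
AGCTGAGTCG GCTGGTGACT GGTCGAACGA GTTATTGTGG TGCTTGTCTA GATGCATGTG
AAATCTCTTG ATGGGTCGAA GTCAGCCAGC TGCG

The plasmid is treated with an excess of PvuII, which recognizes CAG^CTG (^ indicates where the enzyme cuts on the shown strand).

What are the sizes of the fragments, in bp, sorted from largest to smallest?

PvuII sites (CAGCTG) start at positions 60, 147.
PvuII cuts after base 3 of each site, so after positions 62, 149.
Circular molecule, 2 cuts → 2 fragments:
  63–149 → 87 bp
  150–154 then 1–62 → 5 + 62 = 67 bp
Sorted largest to smallest: 87, 67 bp.

87, 67 bp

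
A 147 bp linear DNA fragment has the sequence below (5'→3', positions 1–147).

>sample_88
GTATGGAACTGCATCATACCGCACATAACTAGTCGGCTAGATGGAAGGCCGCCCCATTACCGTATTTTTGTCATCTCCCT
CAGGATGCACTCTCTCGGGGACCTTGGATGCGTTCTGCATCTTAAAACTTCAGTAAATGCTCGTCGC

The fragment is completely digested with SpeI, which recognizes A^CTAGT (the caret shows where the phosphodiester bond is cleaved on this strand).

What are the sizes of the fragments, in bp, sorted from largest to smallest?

The SpeI site (ACTAGT) starts at position 28.
SpeI cuts after the first base of each site, so after position 28.
Linear molecule, 1 cut → 2 fragments:
  1–28 → 28 bp
  29–147 → 119 bp
Sorted largest to smallest: 119, 28 bp.

119, 28 bp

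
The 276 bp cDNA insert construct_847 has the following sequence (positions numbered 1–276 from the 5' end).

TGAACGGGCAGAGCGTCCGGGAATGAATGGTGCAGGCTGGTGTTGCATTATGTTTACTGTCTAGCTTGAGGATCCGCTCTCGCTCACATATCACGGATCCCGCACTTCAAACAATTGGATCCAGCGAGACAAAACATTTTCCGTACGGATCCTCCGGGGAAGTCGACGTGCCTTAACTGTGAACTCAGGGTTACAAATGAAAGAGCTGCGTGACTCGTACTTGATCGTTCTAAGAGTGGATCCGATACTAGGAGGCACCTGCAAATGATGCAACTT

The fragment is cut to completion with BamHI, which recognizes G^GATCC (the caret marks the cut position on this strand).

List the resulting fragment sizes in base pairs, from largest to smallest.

91, 70, 38, 30, 25, 22 bp

BamHI sites (GGATCC) start at positions 70, 95, 117, 147, 238.
BamHI cuts after the first base of each site, so after positions 70, 95, 117, 147, 238.
Linear molecule, 5 cuts → 6 fragments:
  1–70 → 70 bp
  71–95 → 25 bp
  96–117 → 22 bp
  118–147 → 30 bp
  148–238 → 91 bp
  239–276 → 38 bp
Sorted largest to smallest: 91, 70, 38, 30, 25, 22 bp.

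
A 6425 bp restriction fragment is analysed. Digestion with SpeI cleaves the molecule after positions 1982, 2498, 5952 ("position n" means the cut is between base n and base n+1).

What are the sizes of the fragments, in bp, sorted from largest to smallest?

3454, 1982, 516, 473 bp

Linear molecule, 3 cuts → 4 fragments:
  1982 − 0 = 1982 bp
  2498 − 1982 = 516 bp
  5952 − 2498 = 3454 bp
  6425 − 5952 = 473 bp
Sorted largest to smallest: 3454, 1982, 516, 473 bp.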